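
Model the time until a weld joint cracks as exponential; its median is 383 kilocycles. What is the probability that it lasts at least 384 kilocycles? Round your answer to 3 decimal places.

0.499

For an exponential, median = ln(2)/λ, so λ = ln 2 / 383 = 0.00180978 per kilocycle.
P(X > 384) = e^(−λ·384) = e^(−0.69496) ≈ 0.499.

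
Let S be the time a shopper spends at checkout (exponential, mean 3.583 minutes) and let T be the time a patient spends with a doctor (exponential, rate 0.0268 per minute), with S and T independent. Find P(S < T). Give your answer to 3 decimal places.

0.912

λ_1 = 1/3.583 = 0.279096, λ_2 = 0.0268.
For independent exponentials, P(S < T) = λ_1/(λ_1+λ_2) = 0.279096/0.305896 ≈ 0.912.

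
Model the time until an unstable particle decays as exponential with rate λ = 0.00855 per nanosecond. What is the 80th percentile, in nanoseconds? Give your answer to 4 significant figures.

188.2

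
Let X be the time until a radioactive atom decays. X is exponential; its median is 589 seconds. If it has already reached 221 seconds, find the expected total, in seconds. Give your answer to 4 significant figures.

For an exponential, median = ln(2)/λ, so λ = ln 2 / 589 = 0.00117682 per second.
By memorylessness, E[X | X > 221] = 221 + 1/λ = 221 + 849.747 = 1070.75 seconds.

1071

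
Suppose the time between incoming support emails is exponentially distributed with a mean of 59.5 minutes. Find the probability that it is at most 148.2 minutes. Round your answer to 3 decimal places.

The rate is λ = 1/59.5 = 0.0168067 per minute.
P(X ≤ 148.2) = 1 − e^(−λ·148.2) = 1 − e^(−2.4908) ≈ 0.917.

0.917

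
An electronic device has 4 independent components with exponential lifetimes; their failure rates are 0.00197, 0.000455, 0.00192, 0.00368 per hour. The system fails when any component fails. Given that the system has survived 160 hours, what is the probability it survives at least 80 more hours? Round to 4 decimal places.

Time to first failure ~ Exp(Σλ) with Σλ = 0.008025.
By memorylessness, P(T > 160+80 | T > 160) = P(T > 80) = e^(−0.008025·80) ≈ 0.5262.

0.5262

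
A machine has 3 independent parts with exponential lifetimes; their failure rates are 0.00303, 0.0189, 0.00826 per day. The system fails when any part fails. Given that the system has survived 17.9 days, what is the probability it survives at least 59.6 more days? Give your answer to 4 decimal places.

0.1654

Time to first failure ~ Exp(Σλ) with Σλ = 0.03019.
By memorylessness, P(T > 17.9+59.6 | T > 17.9) = P(T > 59.6) = e^(−0.03019·59.6) ≈ 0.1654.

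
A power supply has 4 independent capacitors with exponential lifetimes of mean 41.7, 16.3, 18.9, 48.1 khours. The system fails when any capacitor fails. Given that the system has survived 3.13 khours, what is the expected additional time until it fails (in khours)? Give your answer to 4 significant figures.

First-failure rate Σλ = 1/41.7 + 1/16.3 + 1/18.9 + 1/48.1 = 0.159031.
By memorylessness the expected residual is 1/Σλ = 6.2881 khours, regardless of the 3.13 already elapsed.

6.288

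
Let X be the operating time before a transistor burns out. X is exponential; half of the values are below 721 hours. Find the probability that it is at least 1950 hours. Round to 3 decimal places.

For an exponential, median = ln(2)/λ, so λ = ln 2 / 721 = 0.000961369 per hour.
P(X > 1950) = e^(−λ·1950) = e^(−1.8747) ≈ 0.153.

0.153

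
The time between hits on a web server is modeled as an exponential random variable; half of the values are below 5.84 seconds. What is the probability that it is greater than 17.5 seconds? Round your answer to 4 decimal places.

For an exponential, median = ln(2)/λ, so λ = ln 2 / 5.84 = 0.11869 per second.
P(X > 17.5) = e^(−λ·17.5) = e^(−2.0771) ≈ 0.1253.

0.1253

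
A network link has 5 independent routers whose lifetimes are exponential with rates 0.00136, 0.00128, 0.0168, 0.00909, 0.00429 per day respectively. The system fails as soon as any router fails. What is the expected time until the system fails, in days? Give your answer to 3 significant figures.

30.5

The time to first failure is exponential with rate Σλ = 0.00136 + 0.00128 + 0.0168 + 0.00909 + 0.00429 = 0.03282.
E[min] = 1/Σλ = 1/0.03282 = 30.4692 days.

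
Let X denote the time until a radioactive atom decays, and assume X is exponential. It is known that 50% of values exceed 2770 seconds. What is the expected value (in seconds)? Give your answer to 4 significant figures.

3996

e^(−λ·2770) = 0.50 ⇒ λ = −ln(0.50)/2770 = 0.000250234.
Mean = 1/λ = 3996.27 seconds.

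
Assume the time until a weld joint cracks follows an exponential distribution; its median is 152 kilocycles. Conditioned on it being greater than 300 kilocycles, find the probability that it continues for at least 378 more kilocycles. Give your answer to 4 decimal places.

For an exponential, median = ln(2)/λ, so λ = ln 2 / 152 = 0.00456018 per kilocycle.
P(X > s+t | X > s) = e^(−λ(s+t))/e^(−λs) = e^(−λt), independent of s = 300.
P(X > 378) = e^(−1.7237) ≈ 0.1784.

0.1784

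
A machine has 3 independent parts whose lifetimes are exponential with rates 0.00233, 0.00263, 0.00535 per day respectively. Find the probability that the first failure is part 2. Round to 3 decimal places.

0.255

The time to first failure is exponential with rate Σλ = 0.00233 + 0.00263 + 0.00535 = 0.01031.
P(part 2 first) = λ_2/Σλ = 0.00263/0.01031 ≈ 0.255.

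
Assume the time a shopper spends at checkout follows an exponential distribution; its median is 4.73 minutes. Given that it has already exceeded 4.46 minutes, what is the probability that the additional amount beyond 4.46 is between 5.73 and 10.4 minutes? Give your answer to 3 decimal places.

For an exponential, median = ln(2)/λ, so λ = ln 2 / 4.73 = 0.146543 per minute.
Memoryless: the residual past 4.46 is again Exp(λ).
P(5.73 < residual < 10.4) = e^(−λ·5.73) − e^(−λ·10.4) = 0.43184 − 0.21783 ≈ 0.214.

0.214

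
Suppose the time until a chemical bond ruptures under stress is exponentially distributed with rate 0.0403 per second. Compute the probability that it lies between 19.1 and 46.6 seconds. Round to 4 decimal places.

0.3102

P(19.1 < X < 46.6) = e^(−λ·19.1) − e^(−λ·46.6) = 0.46314 − 0.15290 ≈ 0.3102.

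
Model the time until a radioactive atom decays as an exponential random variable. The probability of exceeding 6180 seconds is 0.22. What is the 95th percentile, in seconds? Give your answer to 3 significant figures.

12200

e^(−λ·6180) = 0.22 ⇒ λ = −ln(0.22)/6180 = 0.000245004.
95th percentile: 1 − e^(−λt) = 0.95, t = −ln(0.05)/λ = 12227.3 seconds.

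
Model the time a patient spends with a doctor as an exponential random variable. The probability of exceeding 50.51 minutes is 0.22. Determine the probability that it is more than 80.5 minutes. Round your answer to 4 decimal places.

e^(−λ·50.51) = 0.22 ⇒ λ = −ln(0.22)/50.51 = 0.0299768.
P(X > 80.5) = e^(−0.0299768·80.5) = e^(−2.4131) ≈ 0.0895.

0.0895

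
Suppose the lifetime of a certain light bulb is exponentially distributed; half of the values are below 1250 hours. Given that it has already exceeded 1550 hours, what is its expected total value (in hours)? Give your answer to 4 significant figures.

3353

For an exponential, median = ln(2)/λ, so λ = ln 2 / 1250 = 0.000554518 per hour.
By memorylessness, E[X | X > 1550] = 1550 + 1/λ = 1550 + 1803.37 = 3353.37 hours.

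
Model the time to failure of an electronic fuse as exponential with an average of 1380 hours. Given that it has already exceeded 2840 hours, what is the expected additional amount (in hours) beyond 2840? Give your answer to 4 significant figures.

1380

The rate is λ = 1/1380 = 0.000724638 per hour.
By memorylessness, the remaining amount past any threshold is again Exp(λ) with mean 1/λ = 1380 hours.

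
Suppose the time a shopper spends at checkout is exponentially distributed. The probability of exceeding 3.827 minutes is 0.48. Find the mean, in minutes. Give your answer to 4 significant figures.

5.214

e^(−λ·3.827) = 0.48 ⇒ λ = −ln(0.48)/3.827 = 0.191787.
Mean = 1/λ = 5.21412 minutes.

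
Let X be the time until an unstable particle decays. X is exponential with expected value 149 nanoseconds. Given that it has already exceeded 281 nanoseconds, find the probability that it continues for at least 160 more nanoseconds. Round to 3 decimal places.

The rate is λ = 1/149 = 0.00671141 per nanosecond.
The exponential is memoryless, so the remaining time is again Exp(λ): the condition X > 281 is irrelevant.
P(X > 160) = e^(−1.0738) ≈ 0.342.

0.342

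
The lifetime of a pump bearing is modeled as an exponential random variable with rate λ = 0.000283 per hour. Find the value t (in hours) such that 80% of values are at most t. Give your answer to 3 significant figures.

5690

Set 1 − e^(−λt) = 0.8, so t = −ln(0.2)/λ = 1.6094/0.000283 ≈ 5687.06 hours.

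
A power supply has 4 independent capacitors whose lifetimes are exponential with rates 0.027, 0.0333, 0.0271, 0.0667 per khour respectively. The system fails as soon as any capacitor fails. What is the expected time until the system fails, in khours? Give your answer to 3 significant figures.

The time to first failure is exponential with rate Σλ = 0.027 + 0.0333 + 0.0271 + 0.0667 = 0.1541.
E[min] = 1/Σλ = 1/0.1541 = 6.48929 khours.

6.49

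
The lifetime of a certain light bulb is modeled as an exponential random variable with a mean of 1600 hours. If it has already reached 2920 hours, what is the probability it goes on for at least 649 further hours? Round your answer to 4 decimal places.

The rate is λ = 1/1600 = 0.000625 per hour.
P(X > s+t | X > s) = e^(−λ(s+t))/e^(−λs) = e^(−λt), independent of s = 2920.
P(X > 649) = e^(−0.40563) ≈ 0.6666.

0.6666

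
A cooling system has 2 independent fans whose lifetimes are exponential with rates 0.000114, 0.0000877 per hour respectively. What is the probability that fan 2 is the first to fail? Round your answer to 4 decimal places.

The time to first failure is exponential with rate Σλ = 0.000114 + 0.0000877 = 0.0002017.
P(fan 2 first) = λ_2/Σλ = 0.0000877/0.0002017 ≈ 0.4348.

0.4348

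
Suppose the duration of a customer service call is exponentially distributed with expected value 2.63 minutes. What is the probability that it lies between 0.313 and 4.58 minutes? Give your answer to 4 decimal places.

0.7125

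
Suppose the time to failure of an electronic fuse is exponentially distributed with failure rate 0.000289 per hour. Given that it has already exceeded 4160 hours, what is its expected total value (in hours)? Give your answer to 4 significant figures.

7620

By memorylessness, E[X | X > 4160] = 4160 + 1/λ = 4160 + 3460.21 = 7620.21 hours.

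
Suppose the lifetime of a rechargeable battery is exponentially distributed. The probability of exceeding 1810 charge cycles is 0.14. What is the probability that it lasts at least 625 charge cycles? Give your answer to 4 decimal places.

e^(−λ·1810) = 0.14 ⇒ λ = −ln(0.14)/1810 = 0.00108625.
P(X > 625) = e^(−0.00108625·625) = e^(−0.67891) ≈ 0.5072.

0.5072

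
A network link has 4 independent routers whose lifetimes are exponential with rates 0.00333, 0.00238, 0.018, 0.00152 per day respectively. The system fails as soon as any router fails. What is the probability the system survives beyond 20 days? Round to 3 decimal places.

0.604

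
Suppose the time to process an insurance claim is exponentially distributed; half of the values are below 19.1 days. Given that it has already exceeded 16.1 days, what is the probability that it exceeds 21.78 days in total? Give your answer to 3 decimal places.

0.814

For an exponential, median = ln(2)/λ, so λ = ln 2 / 19.1 = 0.0362904 per day.
By the memoryless property, P(X > 16.1+5.68 | X > 16.1) = P(X > 5.68).
P(X > 5.68) = e^(−0.20613) ≈ 0.814.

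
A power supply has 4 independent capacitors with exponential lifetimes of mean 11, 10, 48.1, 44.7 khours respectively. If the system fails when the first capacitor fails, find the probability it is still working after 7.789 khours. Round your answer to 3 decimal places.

The first failure time is exponential with rate Σλ_i = 1/11 + 1/10 + 1/48.1 + 1/44.7 = 0.23407 per khour.
P(min > 7.789) = e^(−0.23407·7.789) = e^(−1.8232) ≈ 0.162.

0.162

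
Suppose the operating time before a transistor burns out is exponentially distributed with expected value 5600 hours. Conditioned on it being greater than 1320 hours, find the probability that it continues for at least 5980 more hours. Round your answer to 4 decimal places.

0.3437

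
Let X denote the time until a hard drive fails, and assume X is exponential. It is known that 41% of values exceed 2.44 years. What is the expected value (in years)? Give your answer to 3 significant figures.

2.74

e^(−λ·2.44) = 0.41 ⇒ λ = −ln(0.41)/2.44 = 0.365409.
Mean = 1/λ = 2.73666 years.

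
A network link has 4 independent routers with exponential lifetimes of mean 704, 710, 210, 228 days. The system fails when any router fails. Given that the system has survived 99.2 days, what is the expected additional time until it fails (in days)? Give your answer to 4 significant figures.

83.49

First-failure rate Σλ = 1/704 + 1/710 + 1/210 + 1/228 = 0.0119768.
By memorylessness the expected residual is 1/Σλ = 83.4949 days, regardless of the 99.2 already elapsed.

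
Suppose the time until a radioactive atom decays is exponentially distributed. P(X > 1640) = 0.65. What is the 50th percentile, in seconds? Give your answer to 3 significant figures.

2640

e^(−λ·1640) = 0.65 ⇒ λ = −ln(0.65)/1640 = 0.000262673.
50th percentile: 1 − e^(−λt) = 0.5, t = −ln(0.5)/λ = 2638.83 seconds.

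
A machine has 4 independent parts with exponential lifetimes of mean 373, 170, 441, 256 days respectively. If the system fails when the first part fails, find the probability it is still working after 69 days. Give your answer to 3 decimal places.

The first failure time is exponential with rate Σλ_i = 1/373 + 1/170 + 1/441 + 1/256 = 0.0147371 per day.
P(min > 69) = e^(−0.0147371·69) = e^(−1.0169) ≈ 0.362.

0.362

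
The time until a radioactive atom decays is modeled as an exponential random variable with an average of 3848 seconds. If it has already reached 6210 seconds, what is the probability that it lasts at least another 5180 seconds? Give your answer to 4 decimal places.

0.2602

The rate is λ = 1/3848 = 0.000259875 per second.
P(X > s+t | X > s) = e^(−λ(s+t))/e^(−λs) = e^(−λt), independent of s = 6210.
P(X > 5180) = e^(−1.3462) ≈ 0.2602.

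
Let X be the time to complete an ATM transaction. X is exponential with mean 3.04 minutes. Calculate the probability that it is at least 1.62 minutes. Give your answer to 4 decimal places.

The rate is λ = 1/3.04 = 0.328947 per minute.
P(X > 1.62) = e^(−λ·1.62) = e^(−0.53289) ≈ 0.5869.

0.5869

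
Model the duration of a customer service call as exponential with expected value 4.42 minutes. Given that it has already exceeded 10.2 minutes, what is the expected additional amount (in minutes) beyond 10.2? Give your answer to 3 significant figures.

The rate is λ = 1/4.42 = 0.226244 per minute.
By memorylessness, the remaining amount past any threshold is again Exp(λ) with mean 1/λ = 4.42 minutes.

4.42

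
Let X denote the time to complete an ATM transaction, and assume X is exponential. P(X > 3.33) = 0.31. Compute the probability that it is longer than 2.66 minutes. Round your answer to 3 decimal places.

0.392

e^(−λ·3.33) = 0.31 ⇒ λ = −ln(0.31)/3.33 = 0.351707.
P(X > 2.66) = e^(−0.351707·2.66) = e^(−0.93554) ≈ 0.392.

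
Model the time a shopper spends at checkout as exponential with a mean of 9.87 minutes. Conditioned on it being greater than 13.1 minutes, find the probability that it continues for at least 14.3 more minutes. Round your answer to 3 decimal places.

0.235

The rate is λ = 1/9.87 = 0.101317 per minute.
The exponential is memoryless, so the remaining time is again Exp(λ): the condition X > 13.1 is irrelevant.
P(X > 14.3) = e^(−1.4488) ≈ 0.235.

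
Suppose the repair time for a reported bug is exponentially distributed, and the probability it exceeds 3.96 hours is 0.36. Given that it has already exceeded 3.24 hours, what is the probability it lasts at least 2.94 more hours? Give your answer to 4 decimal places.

From e^(−λ·3.96) = 0.36, λ = −ln(0.36)/3.96 = 0.257993.
Memoryless: P(X > 3.24+2.94 | X > 3.24) = P(X > 2.94) = e^(−0.257993·2.94) ≈ 0.4684.

0.4684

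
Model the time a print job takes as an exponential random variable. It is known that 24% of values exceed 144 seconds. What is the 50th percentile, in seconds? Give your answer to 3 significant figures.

69.9

e^(−λ·144) = 0.24 ⇒ λ = −ln(0.24)/144 = 0.00991053.
50th percentile: 1 − e^(−λt) = 0.5, t = −ln(0.5)/λ = 69.9405 seconds.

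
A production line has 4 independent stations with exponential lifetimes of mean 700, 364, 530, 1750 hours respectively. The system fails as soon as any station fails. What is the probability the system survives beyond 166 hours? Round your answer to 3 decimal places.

The first failure time is exponential with rate Σλ_i = 1/700 + 1/364 + 1/530 + 1/1750 = 0.00663405 per hour.
P(min > 166) = e^(−0.00663405·166) = e^(−1.1013) ≈ 0.332.

0.332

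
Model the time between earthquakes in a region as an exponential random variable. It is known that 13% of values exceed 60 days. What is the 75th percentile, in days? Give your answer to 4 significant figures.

40.77

e^(−λ·60) = 0.13 ⇒ λ = −ln(0.13)/60 = 0.0340037.
75th percentile: 1 − e^(−λt) = 0.75, t = −ln(0.25)/λ = 40.769 days.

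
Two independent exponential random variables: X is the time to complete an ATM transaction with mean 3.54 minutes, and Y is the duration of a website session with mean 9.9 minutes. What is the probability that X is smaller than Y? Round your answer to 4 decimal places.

0.7366

λ_1 = 1/3.54 = 0.282486, λ_2 = 1/9.9 = 0.10101.
For independent exponentials, P(X < Y) = λ_1/(λ_1+λ_2) = 0.282486/0.383496 ≈ 0.7366.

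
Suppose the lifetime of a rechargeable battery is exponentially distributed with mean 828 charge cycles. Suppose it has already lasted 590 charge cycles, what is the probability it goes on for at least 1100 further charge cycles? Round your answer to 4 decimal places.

0.2649

The rate is λ = 1/828 = 0.00120773 per charge cycle.
The exponential is memoryless, so the remaining time is again Exp(λ): the condition X > 590 is irrelevant.
P(X > 1100) = e^(−1.3285) ≈ 0.2649.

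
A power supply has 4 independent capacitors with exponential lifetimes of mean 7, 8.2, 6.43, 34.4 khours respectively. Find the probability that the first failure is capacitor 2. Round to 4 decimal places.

Rates: λ_i = 1/mean_i → 0.142857, 0.121951, 0.155521, 0.0290698; Σλ = 0.449399.
P(capacitor 2 first) = λ_2/Σλ = 0.121951/0.449399 ≈ 0.2714.

0.2714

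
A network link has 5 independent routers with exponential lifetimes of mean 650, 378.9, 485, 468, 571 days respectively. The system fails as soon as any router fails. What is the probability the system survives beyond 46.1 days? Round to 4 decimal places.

0.6270

The first failure time is exponential with rate Σλ_i = 1/650 + 1/378.9 + 1/485 + 1/468 + 1/571 = 0.0101276 per day.
P(min > 46.1) = e^(−0.0101276·46.1) = e^(−0.46688) ≈ 0.6270.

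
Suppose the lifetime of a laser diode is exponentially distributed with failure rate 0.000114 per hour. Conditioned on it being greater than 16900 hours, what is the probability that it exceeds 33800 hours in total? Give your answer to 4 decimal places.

0.1456

The exponential is memoryless, so the remaining time is again Exp(λ): the condition X > 16900 is irrelevant.
P(X > 16900) = e^(−1.9266) ≈ 0.1456.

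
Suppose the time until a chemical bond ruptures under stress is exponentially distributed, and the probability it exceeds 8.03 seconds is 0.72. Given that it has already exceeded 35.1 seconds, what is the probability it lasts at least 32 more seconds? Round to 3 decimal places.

From e^(−λ·8.03) = 0.72, λ = −ln(0.72)/8.03 = 0.0409096.
Memoryless: P(X > 35.1+32 | X > 35.1) = P(X > 32) = e^(−0.0409096·32) ≈ 0.270.

0.270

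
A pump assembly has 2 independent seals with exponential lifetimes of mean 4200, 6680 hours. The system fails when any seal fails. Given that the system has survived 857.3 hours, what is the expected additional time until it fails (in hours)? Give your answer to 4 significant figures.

2579

First-failure rate Σλ = 1/4200 + 1/6680 = 0.000387796.
By memorylessness the expected residual is 1/Σλ = 2578.68 hours, regardless of the 857.3 already elapsed.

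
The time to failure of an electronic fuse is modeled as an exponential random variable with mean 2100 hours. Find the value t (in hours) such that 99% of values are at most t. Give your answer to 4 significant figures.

9671

The rate is λ = 1/2100 = 0.00047619 per hour.
Set 1 − e^(−λt) = 0.99, so t = −ln(0.01)/λ = 4.6052/0.00047619 ≈ 9670.86 hours.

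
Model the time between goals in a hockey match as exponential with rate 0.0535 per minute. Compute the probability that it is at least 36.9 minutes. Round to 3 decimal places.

0.139

P(X > 36.9) = e^(−λ·36.9) = e^(−1.9741) ≈ 0.139.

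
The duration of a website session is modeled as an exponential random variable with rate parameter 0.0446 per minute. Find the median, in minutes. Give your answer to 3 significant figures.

Set 1 − e^(−λt) = 0.5, so t = −ln(0.5)/λ = 0.69315/0.0446 ≈ 15.5414 minutes.

15.5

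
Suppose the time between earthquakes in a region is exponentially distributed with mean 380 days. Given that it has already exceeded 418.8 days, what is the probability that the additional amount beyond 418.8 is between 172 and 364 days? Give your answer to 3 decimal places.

The rate is λ = 1/380 = 0.00263158 per day.
Memoryless: the residual past 418.8 is again Exp(λ).
P(172 < residual < 364) = e^(−λ·172) − e^(−λ·364) = 0.63595 − 0.38370 ≈ 0.252.

0.252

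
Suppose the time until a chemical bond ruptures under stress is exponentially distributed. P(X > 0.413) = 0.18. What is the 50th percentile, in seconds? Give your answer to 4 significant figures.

0.1669

e^(−λ·0.413) = 0.18 ⇒ λ = −ln(0.18)/0.413 = 4.15205.
50th percentile: 1 − e^(−λt) = 0.5, t = −ln(0.5)/λ = 0.166941 seconds.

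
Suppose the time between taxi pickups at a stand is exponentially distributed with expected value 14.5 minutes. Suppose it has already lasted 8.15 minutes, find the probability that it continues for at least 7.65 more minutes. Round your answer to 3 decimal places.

The rate is λ = 1/14.5 = 0.0689655 per minute.
By the memoryless property, P(X > 8.15+7.65 | X > 8.15) = P(X > 7.65).
P(X > 7.65) = e^(−0.52759) ≈ 0.590.

0.590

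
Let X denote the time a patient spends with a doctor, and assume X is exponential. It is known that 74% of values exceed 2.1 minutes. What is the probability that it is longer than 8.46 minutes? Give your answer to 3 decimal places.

0.297

e^(−λ·2.1) = 0.74 ⇒ λ = −ln(0.74)/2.1 = 0.143383.
P(X > 8.46) = e^(−0.143383·8.46) = e^(−1.213) ≈ 0.297.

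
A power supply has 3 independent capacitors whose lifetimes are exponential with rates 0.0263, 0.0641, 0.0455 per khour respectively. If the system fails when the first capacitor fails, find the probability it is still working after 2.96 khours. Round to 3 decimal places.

The time to first failure is exponential with rate Σλ = 0.0263 + 0.0641 + 0.0455 = 0.1359.
P(min > 2.96) = e^(−0.1359·2.96) = e^(−0.40226) ≈ 0.669.

0.669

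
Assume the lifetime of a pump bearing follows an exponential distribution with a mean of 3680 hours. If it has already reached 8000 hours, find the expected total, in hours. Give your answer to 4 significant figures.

The rate is λ = 1/3680 = 0.000271739 per hour.
By memorylessness, E[X | X > 8000] = 8000 + 1/λ = 8000 + 3680 = 11680 hours.

11680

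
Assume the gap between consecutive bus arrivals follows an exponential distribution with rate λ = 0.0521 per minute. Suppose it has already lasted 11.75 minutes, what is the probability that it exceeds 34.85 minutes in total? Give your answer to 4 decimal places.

P(X > s+t | X > s) = e^(−λ(s+t))/e^(−λs) = e^(−λt), independent of s = 11.75.
P(X > 23.1) = e^(−1.2035) ≈ 0.3001.

0.3001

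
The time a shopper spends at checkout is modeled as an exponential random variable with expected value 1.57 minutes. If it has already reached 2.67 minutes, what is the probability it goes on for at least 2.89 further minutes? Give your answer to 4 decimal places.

The rate is λ = 1/1.57 = 0.636943 per minute.
By the memoryless property, P(X > 2.67+2.89 | X > 2.67) = P(X > 2.89).
P(X > 2.89) = e^(−1.8408) ≈ 0.1587.

0.1587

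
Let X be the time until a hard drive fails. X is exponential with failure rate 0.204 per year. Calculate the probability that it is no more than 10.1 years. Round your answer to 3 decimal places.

0.873

P(X ≤ 10.1) = 1 − e^(−λ·10.1) = 1 − e^(−2.0604) ≈ 0.873.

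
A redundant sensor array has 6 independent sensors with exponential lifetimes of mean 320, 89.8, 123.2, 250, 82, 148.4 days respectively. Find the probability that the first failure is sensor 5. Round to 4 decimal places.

0.2691

Rates: λ_i = 1/mean_i → 0.003125, 0.0111359, 0.00811688, 0.004, 0.0121951, 0.00673854; Σλ = 0.0453114.
P(sensor 5 first) = λ_5/Σλ = 0.0121951/0.0453114 ≈ 0.2691.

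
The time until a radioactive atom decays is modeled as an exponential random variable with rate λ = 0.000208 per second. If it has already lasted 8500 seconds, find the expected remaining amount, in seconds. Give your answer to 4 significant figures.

By memorylessness, the remaining amount past any threshold is again Exp(λ) with mean 1/λ = 4807.69 seconds.

4808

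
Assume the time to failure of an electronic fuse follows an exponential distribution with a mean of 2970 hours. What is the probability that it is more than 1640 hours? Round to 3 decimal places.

The rate is λ = 1/2970 = 0.0003367 per hour.
P(X > 1640) = e^(−λ·1640) = e^(−0.55219) ≈ 0.576.

0.576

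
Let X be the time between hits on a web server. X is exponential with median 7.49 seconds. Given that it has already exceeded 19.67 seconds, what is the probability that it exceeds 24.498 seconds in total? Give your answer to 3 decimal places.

0.640

For an exponential, median = ln(2)/λ, so λ = ln 2 / 7.49 = 0.092543 per second.
The exponential is memoryless, so the remaining time is again Exp(λ): the condition X > 19.67 is irrelevant.
P(X > 4.828) = e^(−0.4468) ≈ 0.640.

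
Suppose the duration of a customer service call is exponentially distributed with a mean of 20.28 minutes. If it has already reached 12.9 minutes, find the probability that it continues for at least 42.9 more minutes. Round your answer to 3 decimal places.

0.121

The rate is λ = 1/20.28 = 0.0493097 per minute.
By the memoryless property, P(X > 12.9+42.9 | X > 12.9) = P(X > 42.9).
P(X > 42.9) = e^(−2.1154) ≈ 0.121.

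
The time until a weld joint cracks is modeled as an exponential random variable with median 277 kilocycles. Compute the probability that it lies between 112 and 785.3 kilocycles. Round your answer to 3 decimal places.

0.615

For an exponential, median = ln(2)/λ, so λ = ln 2 / 277 = 0.00250234 per kilocycle.
P(112 < X < 785.3) = e^(−λ·112) − e^(−λ·785.3) = 0.75559 − 0.14014 ≈ 0.615.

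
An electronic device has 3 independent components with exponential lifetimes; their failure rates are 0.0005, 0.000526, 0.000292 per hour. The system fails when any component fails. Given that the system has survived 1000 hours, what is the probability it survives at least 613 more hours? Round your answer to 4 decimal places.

0.4458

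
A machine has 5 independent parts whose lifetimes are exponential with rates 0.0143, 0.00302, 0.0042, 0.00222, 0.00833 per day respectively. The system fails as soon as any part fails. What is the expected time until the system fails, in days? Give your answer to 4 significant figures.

The time to first failure is exponential with rate Σλ = 0.0143 + 0.00302 + 0.0042 + 0.00222 + 0.00833 = 0.03207.
E[min] = 1/Σλ = 1/0.03207 = 31.1818 days.

31.18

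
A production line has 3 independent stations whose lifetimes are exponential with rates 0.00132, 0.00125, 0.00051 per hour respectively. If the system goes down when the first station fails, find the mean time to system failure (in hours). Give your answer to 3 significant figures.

The time to first failure is exponential with rate Σλ = 0.00132 + 0.00125 + 0.00051 = 0.00308.
E[min] = 1/Σλ = 1/0.00308 = 324.675 hours.

325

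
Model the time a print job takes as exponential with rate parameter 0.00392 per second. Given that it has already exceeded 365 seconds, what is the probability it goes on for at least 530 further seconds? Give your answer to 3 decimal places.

0.125

By the memoryless property, P(X > 365+530 | X > 365) = P(X > 530).
P(X > 530) = e^(−2.0776) ≈ 0.125.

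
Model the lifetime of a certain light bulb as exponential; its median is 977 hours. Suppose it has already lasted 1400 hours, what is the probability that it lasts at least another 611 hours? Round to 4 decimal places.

For an exponential, median = ln(2)/λ, so λ = ln 2 / 977 = 0.000709465 per hour.
By the memoryless property, P(X > 1400+611 | X > 1400) = P(X > 611).
P(X > 611) = e^(−0.43348) ≈ 0.6482.

0.6482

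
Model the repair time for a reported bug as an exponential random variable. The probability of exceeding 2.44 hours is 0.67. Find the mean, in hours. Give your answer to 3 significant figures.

6.09

e^(−λ·2.44) = 0.67 ⇒ λ = −ln(0.67)/2.44 = 0.16413.
Mean = 1/λ = 6.09273 hours.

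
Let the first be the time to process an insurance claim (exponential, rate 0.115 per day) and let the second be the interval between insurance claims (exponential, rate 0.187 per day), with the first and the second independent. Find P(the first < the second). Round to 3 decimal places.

λ_1 = 0.115, λ_2 = 0.187.
For independent exponentials, P(the first < the second) = λ_1/(λ_1+λ_2) = 0.115/0.302 ≈ 0.381.

0.381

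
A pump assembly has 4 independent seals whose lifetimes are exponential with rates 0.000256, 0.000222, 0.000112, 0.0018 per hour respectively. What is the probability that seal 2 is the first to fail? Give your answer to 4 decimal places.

0.0929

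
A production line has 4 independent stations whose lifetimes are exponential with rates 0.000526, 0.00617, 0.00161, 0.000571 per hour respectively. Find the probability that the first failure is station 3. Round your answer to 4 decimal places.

The time to first failure is exponential with rate Σλ = 0.000526 + 0.00617 + 0.00161 + 0.000571 = 0.008877.
P(station 3 first) = λ_3/Σλ = 0.00161/0.008877 ≈ 0.1814.

0.1814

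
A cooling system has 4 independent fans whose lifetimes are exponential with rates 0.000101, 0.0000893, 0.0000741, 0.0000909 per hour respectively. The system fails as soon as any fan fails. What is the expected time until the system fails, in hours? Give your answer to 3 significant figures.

2810

The time to first failure is exponential with rate Σλ = 0.000101 + 0.0000893 + 0.0000741 + 0.0000909 = 0.0003553.
E[min] = 1/Σλ = 1/0.0003553 = 2814.52 hours.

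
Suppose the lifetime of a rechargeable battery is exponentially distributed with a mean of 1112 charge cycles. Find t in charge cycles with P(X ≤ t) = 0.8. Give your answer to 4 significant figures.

1790

The rate is λ = 1/1112 = 0.000899281 per charge cycle.
Set 1 − e^(−λt) = 0.8, so t = −ln(0.2)/λ = 1.6094/0.000899281 ≈ 1789.69 charge cycles.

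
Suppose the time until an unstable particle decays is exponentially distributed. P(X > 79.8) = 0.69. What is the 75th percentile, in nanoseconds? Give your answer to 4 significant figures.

298.1

e^(−λ·79.8) = 0.69 ⇒ λ = −ln(0.69)/79.8 = 0.00464992.
75th percentile: 1 − e^(−λt) = 0.75, t = −ln(0.25)/λ = 298.133 nanoseconds.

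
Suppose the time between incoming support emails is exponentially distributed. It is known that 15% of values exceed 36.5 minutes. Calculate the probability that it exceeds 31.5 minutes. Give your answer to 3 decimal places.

0.195

e^(−λ·36.5) = 0.15 ⇒ λ = −ln(0.15)/36.5 = 0.0519759.
P(X > 31.5) = e^(−0.0519759·31.5) = e^(−1.6372) ≈ 0.195.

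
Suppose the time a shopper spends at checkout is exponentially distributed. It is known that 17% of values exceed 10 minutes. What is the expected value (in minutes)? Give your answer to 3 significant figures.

5.64

e^(−λ·10) = 0.17 ⇒ λ = −ln(0.17)/10 = 0.177196.
Mean = 1/λ = 5.64348 minutes.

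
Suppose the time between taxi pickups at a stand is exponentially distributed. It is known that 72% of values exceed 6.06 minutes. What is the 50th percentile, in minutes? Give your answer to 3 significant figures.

12.8

e^(−λ·6.06) = 0.72 ⇒ λ = −ln(0.72)/6.06 = 0.0542086.
50th percentile: 1 − e^(−λt) = 0.5, t = −ln(0.5)/λ = 12.7867 minutes.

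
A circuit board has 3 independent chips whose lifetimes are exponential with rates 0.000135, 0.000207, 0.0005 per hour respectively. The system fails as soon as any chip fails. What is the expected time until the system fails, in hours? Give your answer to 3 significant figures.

1190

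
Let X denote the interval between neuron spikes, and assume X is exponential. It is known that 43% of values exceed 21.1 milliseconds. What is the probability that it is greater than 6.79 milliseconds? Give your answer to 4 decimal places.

0.7622

e^(−λ·21.1) = 0.43 ⇒ λ = −ln(0.43)/21.1 = 0.0399986.
P(X > 6.79) = e^(−0.0399986·6.79) = e^(−0.27159) ≈ 0.7622.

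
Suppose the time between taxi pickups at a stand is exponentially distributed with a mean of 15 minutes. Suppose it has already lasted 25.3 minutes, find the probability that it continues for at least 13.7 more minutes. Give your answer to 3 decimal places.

The rate is λ = 1/15 = 0.0666667 per minute.
P(X > s+t | X > s) = e^(−λ(s+t))/e^(−λs) = e^(−λt), independent of s = 25.3.
P(X > 13.7) = e^(−0.91333) ≈ 0.401.

0.401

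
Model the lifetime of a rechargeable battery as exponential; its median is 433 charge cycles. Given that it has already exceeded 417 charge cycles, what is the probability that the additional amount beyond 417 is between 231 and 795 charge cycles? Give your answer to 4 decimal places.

0.4108

For an exponential, median = ln(2)/λ, so λ = ln 2 / 433 = 0.0016008 per charge cycle.
Memoryless: the residual past 417 is again Exp(λ).
P(231 < residual < 795) = e^(−λ·231) − e^(−λ·795) = 0.69088 − 0.28009 ≈ 0.4108.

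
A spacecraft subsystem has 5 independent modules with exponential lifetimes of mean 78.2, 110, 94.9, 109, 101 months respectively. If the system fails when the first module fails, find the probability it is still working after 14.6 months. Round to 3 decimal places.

0.472

The first failure time is exponential with rate Σλ_i = 1/78.2 + 1/110 + 1/94.9 + 1/109 + 1/101 = 0.0514913 per month.
P(min > 14.6) = e^(−0.0514913·14.6) = e^(−0.75177) ≈ 0.472.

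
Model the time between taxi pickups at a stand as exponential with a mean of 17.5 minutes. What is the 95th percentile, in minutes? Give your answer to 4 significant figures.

The rate is λ = 1/17.5 = 0.0571429 per minute.
Set 1 − e^(−λt) = 0.95, so t = −ln(0.05)/λ = 2.9957/0.0571429 ≈ 52.4253 minutes.

52.43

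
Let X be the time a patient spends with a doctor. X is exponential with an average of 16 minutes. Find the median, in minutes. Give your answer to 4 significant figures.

11.09

The rate is λ = 1/16 = 0.0625 per minute.
Set 1 − e^(−λt) = 0.5, so t = −ln(0.5)/λ = 0.69315/0.0625 ≈ 11.0904 minutes.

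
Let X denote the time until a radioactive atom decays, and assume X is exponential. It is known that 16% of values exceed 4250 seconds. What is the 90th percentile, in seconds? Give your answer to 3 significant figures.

5340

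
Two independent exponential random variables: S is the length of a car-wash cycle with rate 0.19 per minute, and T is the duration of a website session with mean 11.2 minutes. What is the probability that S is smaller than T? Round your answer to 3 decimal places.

0.680

λ_1 = 0.19, λ_2 = 1/11.2 = 0.0892857.
For independent exponentials, P(S < T) = λ_1/(λ_1+λ_2) = 0.19/0.279286 ≈ 0.680.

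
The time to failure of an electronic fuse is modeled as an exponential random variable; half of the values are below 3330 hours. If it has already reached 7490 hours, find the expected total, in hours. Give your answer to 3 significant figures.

12300

For an exponential, median = ln(2)/λ, so λ = ln 2 / 3330 = 0.000208152 per hour.
By memorylessness, E[X | X > 7490] = 7490 + 1/λ = 7490 + 4804.17 = 12294.2 hours.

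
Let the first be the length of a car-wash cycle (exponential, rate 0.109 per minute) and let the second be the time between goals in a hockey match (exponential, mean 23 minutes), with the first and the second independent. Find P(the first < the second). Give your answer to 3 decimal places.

λ_1 = 0.109, λ_2 = 1/23 = 0.0434783.
For independent exponentials, P(the first < the second) = λ_1/(λ_1+λ_2) = 0.109/0.152478 ≈ 0.715.

0.715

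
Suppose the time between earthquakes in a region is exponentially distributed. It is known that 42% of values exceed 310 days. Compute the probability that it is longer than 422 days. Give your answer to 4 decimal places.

0.3070

e^(−λ·310) = 0.42 ⇒ λ = −ln(0.42)/310 = 0.00279839.
P(X > 422) = e^(−0.00279839·422) = e^(−1.1809) ≈ 0.3070.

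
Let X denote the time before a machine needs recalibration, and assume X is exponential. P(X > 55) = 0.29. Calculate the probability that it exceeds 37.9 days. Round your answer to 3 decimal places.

e^(−λ·55) = 0.29 ⇒ λ = −ln(0.29)/55 = 0.0225068.
P(X > 37.9) = e^(−0.0225068·37.9) = e^(−0.85301) ≈ 0.426.

0.426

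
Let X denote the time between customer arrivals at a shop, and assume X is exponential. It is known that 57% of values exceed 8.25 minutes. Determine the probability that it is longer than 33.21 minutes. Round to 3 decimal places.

0.104

e^(−λ·8.25) = 0.57 ⇒ λ = −ln(0.57)/8.25 = 0.0681356.
P(X > 33.21) = e^(−0.0681356·33.21) = e^(−2.2628) ≈ 0.104.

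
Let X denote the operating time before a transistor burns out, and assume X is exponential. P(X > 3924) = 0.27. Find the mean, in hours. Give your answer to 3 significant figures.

e^(−λ·3924) = 0.27 ⇒ λ = −ln(0.27)/3924 = 0.000333673.
Mean = 1/λ = 2996.95 hours.

3000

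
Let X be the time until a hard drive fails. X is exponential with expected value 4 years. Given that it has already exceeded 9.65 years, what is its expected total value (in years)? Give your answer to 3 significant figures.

The rate is λ = 1/4 = 0.25 per year.
By memorylessness, E[X | X > 9.65] = 9.65 + 1/λ = 9.65 + 4 = 13.65 years.

13.7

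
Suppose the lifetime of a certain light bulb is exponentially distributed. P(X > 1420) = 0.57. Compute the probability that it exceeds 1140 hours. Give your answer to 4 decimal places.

e^(−λ·1420) = 0.57 ⇒ λ = −ln(0.57)/1420 = 0.000395858.
P(X > 1140) = e^(−0.000395858·1140) = e^(−0.45128) ≈ 0.6368.

0.6368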